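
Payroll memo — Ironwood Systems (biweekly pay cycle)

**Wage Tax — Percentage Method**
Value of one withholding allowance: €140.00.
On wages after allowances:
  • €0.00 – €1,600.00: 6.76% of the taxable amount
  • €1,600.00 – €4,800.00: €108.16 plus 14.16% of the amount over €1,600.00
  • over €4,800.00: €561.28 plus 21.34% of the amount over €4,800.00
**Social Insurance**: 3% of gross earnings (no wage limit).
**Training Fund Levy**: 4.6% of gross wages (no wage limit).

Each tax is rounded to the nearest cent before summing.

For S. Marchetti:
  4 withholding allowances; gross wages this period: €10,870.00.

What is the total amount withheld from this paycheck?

Wage Tax: taxable = €10,870.00 − 4×€140.00 = €10,310.00
  €561.28 + 21.34% × (€10,310.00 − €4,800.00) = €561.28 + 21.34% × €5,510.00 = €1,737.11
Social Insurance: 3% × €10,870.00 = €326.10
Training Fund Levy: 4.6% × €10,870.00 = €500.02
Total: €1,737.11 + €326.10 + €500.02 = €2,563.23

€2,563.23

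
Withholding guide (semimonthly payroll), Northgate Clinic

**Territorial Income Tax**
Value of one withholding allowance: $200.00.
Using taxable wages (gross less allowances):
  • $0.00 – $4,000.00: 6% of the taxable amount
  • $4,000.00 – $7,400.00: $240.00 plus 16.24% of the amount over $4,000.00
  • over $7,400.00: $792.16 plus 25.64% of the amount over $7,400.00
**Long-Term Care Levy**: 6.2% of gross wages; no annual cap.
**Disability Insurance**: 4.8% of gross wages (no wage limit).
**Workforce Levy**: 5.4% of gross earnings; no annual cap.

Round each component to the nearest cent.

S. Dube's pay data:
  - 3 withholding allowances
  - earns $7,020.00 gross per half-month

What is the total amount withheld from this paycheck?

$1,784.29

Territorial Income Tax: taxable = $7,020.00 − 3×$200.00 = $6,420.00
  $240.00 + 16.24% × ($6,420.00 − $4,000.00) = $240.00 + 16.24% × $2,420.00 = $633.01
Long-Term Care Levy: 6.2% × $7,020.00 = $435.24
Disability Insurance: 4.8% × $7,020.00 = $336.96
Workforce Levy: 5.4% × $7,020.00 = $379.08
Total: $633.01 + $435.24 + $336.96 + $379.08 = $1,784.29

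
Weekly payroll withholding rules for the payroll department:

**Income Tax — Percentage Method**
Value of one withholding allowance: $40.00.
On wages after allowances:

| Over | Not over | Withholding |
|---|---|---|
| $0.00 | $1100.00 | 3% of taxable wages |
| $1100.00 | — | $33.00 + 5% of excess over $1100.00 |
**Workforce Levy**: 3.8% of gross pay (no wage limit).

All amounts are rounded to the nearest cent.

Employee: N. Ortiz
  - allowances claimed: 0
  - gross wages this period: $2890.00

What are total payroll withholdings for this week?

$232.32

Income Tax: taxable = $2890.00
  $33.00 + 5% × ($2890.00 − $1100.00) = $33.00 + 5% × $1790.00 = $122.50
Workforce Levy: 3.8% × $2890.00 = $109.82
Total: $122.50 + $109.82 = $232.32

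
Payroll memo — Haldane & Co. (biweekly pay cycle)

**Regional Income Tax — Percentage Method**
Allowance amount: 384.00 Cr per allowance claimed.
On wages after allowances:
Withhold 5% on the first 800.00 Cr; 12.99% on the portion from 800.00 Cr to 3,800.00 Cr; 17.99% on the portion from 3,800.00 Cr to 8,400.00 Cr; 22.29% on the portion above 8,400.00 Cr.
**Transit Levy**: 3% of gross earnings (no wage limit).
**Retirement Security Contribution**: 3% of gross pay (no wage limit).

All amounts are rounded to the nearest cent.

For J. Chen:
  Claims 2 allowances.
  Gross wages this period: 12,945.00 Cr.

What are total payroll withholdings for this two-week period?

Regional Income Tax: taxable = 12,945.00 Cr − 2×384.00 Cr = 12,177.00 Cr
  1,257.24 Cr + 22.29% × (12,177.00 Cr − 8,400.00 Cr) = 1,257.24 Cr + 22.29% × 3,777.00 Cr = 2,099.13 Cr
Transit Levy: 3% × 12,945.00 Cr = 388.35 Cr
Retirement Security Contribution: 3% × 12,945.00 Cr = 388.35 Cr
Total: 2,099.13 Cr + 388.35 Cr + 388.35 Cr = 2,875.83 Cr

2,875.83 Cr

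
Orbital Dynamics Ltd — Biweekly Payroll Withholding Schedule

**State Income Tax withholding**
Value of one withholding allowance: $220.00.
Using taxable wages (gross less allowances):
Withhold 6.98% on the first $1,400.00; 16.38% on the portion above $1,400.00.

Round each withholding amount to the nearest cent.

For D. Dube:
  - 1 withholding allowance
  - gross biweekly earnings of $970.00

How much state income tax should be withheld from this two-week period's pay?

State Income Tax: taxable = $970.00 − 1×$220.00 = $750.00
  6.98% × $750.00 = $52.35

$52.35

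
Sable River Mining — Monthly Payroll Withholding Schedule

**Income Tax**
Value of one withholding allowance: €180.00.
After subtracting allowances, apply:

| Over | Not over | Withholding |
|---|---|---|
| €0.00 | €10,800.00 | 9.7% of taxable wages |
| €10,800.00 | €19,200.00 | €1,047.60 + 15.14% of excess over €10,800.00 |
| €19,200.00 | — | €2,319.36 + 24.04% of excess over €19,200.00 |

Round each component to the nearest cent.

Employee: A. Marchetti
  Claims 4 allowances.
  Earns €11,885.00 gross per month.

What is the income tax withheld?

€1,102.86

Income Tax: taxable = €11,885.00 − 4×€180.00 = €11,165.00
  €1,047.60 + 15.14% × (€11,165.00 − €10,800.00) = €1,047.60 + 15.14% × €365.00 = €1,102.86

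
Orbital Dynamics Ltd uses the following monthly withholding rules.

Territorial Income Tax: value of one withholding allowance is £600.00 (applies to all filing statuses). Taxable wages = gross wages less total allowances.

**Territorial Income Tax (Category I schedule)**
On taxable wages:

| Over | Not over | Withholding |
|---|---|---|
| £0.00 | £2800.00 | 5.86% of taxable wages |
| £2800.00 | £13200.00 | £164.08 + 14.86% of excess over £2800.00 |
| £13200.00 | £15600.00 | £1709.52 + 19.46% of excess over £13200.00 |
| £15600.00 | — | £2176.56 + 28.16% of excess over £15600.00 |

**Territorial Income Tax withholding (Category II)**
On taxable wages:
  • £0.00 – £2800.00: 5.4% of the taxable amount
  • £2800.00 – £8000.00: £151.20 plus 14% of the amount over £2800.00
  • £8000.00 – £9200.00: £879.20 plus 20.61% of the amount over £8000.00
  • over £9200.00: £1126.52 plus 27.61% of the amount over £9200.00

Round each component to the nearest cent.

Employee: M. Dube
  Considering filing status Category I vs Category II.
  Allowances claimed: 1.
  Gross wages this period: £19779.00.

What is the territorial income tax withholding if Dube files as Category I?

Territorial Income Tax (Category I): taxable = £19779.00 − 1×£600.00 = £19179.00
  £2176.56 + 28.16% × (£19179.00 − £15600.00) = £2176.56 + 28.16% × £3579.00 = £3184.41

£3184.41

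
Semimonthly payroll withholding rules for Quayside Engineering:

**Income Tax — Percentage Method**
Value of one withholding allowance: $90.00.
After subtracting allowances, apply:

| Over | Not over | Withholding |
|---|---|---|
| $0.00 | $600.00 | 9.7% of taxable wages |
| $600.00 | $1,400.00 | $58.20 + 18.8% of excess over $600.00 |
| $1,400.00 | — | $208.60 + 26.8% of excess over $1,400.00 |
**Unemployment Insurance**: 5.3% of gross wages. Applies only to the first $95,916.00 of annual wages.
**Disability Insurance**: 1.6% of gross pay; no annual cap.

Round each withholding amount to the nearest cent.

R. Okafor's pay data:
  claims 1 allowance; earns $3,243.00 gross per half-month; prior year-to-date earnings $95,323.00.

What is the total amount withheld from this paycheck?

Income Tax: taxable = $3,243.00 − 1×$90.00 = $3,153.00
  $208.60 + 26.8% × ($3,153.00 − $1,400.00) = $208.60 + 26.8% × $1,753.00 = $678.40
Unemployment Insurance: cap $95,916.00 − YTD $95,323.00 = $593.00 subject; 5.3% × $593.00 = $31.43
Disability Insurance: 1.6% × $3,243.00 = $51.89
Total: $678.40 + $31.43 + $51.89 = $761.72

$761.72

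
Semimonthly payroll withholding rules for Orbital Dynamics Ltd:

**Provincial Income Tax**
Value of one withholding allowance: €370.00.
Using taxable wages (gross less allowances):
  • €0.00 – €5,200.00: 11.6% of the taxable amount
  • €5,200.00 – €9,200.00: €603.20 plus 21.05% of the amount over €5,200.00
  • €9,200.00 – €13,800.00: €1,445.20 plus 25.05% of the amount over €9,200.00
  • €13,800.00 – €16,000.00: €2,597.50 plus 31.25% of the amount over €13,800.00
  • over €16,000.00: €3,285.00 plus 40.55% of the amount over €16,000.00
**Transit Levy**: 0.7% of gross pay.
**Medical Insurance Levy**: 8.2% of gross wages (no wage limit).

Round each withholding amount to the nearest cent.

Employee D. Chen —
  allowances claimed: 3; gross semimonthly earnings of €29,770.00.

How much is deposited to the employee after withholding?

Provincial Income Tax: taxable = €29,770.00 − 3×€370.00 = €28,660.00
  €3,285.00 + 40.55% × (€28,660.00 − €16,000.00) = €3,285.00 + 40.55% × €12,660.00 = €8,418.63
Transit Levy: 0.7% × €29,770.00 = €208.39
Medical Insurance Levy: 8.2% × €29,770.00 = €2,441.14
Total withheld: €8,418.63 + €208.39 + €2,441.14 = €11,068.16
Net pay: €29,770.00 − €11,068.16 = €18,701.84

€18,701.84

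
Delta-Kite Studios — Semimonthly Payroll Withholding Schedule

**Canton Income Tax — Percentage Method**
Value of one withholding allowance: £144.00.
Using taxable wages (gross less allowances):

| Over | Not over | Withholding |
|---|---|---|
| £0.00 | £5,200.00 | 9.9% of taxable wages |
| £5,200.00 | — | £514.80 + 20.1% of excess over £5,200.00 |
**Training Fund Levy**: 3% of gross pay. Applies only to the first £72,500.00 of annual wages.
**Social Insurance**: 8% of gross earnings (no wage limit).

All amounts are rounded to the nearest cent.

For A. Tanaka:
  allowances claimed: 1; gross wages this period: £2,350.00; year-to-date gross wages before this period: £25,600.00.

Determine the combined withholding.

Canton Income Tax: taxable = £2,350.00 − 1×£144.00 = £2,206.00
  9.9% × £2,206.00 = £218.39
Training Fund Levy: 3% × £2,350.00 = £70.50
Social Insurance: 8% × £2,350.00 = £188.00
Total: £218.39 + £70.50 + £188.00 = £476.89

£476.89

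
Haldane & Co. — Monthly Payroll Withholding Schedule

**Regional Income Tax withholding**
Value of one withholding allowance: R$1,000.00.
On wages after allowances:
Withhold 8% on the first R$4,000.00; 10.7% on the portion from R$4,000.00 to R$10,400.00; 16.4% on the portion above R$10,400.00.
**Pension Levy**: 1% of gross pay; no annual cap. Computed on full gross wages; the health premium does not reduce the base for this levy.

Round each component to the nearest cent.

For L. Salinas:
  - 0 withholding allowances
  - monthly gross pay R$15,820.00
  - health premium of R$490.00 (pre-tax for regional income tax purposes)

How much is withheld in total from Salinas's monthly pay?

Regional Income Tax: taxable = R$15,820.00 − R$490.00 = R$15,330.00
  R$1,004.80 + 16.4% × (R$15,330.00 − R$10,400.00) = R$1,004.80 + 16.4% × R$4,930.00 = R$1,813.32
Pension Levy: 1% × R$15,820.00 = R$158.20
Total: R$1,813.32 + R$158.20 = R$1,971.52

R$1,971.52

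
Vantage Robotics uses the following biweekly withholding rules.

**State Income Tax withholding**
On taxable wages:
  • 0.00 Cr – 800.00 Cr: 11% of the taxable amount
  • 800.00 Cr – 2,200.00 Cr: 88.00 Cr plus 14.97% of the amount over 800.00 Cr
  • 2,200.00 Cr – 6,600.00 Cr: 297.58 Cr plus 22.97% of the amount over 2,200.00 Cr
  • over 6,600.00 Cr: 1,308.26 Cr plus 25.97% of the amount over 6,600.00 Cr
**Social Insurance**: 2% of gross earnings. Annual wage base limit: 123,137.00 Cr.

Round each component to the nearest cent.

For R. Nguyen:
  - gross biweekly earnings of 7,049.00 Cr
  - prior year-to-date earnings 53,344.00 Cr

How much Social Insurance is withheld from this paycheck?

Social Insurance: 2% × 7,049.00 Cr = 140.98 Cr

140.98 Cr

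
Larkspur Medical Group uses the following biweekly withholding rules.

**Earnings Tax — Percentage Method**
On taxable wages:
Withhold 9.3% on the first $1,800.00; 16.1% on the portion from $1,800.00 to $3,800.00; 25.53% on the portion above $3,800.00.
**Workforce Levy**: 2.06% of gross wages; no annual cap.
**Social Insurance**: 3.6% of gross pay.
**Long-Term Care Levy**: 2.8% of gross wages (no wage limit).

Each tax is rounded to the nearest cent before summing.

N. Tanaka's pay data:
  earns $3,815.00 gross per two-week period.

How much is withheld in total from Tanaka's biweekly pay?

$815.98

Earnings Tax: taxable = $3,815.00
  $489.40 + 25.53% × ($3,815.00 − $3,800.00) = $489.40 + 25.53% × $15.00 = $493.23
Workforce Levy: 2.06% × $3,815.00 = $78.59
Social Insurance: 3.6% × $3,815.00 = $137.34
Long-Term Care Levy: 2.8% × $3,815.00 = $106.82
Total: $493.23 + $78.59 + $137.34 + $106.82 = $815.98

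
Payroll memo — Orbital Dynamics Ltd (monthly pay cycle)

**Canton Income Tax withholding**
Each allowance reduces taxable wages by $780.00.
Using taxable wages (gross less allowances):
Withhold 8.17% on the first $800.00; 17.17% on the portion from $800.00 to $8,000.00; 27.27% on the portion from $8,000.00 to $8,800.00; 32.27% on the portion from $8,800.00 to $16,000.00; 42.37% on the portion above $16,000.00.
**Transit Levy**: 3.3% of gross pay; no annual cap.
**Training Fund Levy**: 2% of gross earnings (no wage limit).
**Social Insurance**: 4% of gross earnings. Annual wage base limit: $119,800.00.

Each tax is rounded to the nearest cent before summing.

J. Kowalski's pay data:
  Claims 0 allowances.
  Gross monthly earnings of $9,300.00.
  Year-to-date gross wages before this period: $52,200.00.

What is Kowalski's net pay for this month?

Canton Income Tax: taxable = $9,300.00
  $1,519.76 + 32.27% × ($9,300.00 − $8,800.00) = $1,519.76 + 32.27% × $500.00 = $1,681.11
Transit Levy: 3.3% × $9,300.00 = $306.90
Training Fund Levy: 2% × $9,300.00 = $186.00
Social Insurance: 4% × $9,300.00 = $372.00
Total withheld: $1,681.11 + $306.90 + $186.00 + $372.00 = $2,546.01
Net pay: $9,300.00 − $2,546.01 = $6,753.99

$6,753.99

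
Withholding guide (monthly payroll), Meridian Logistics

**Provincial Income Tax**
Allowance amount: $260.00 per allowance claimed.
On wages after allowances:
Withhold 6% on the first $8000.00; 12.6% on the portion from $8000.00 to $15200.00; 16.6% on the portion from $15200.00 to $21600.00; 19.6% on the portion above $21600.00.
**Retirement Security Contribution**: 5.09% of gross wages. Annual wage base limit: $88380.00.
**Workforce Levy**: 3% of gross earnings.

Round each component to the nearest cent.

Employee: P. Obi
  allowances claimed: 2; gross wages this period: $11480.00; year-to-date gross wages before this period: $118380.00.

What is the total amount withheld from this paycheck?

$1197.36

Provincial Income Tax: taxable = $11480.00 − 2×$260.00 = $10960.00
  $480.00 + 12.6% × ($10960.00 − $8000.00) = $480.00 + 12.6% × $2960.00 = $852.96
Retirement Security Contribution: YTD $118380.00 ≥ cap $88380.00 → $0.00
Workforce Levy: 3% × $11480.00 = $344.40
Total: $852.96 + $0.00 + $344.40 = $1197.36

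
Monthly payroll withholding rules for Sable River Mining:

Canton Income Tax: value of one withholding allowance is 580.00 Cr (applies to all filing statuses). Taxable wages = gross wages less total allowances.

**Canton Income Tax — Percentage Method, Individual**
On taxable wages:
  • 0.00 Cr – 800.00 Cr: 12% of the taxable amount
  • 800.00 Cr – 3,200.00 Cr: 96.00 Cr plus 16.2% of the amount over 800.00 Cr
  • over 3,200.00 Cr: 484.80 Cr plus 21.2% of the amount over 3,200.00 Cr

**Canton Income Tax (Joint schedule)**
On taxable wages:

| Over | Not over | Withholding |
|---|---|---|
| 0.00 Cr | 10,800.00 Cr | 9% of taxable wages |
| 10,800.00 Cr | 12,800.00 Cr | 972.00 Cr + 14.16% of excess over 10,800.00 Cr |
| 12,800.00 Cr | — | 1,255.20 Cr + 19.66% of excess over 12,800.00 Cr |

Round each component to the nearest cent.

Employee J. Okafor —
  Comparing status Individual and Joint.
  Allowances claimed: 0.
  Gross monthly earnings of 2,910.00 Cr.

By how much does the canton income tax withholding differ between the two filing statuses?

Canton Income Tax (Individual): taxable = 2,910.00 Cr
  96.00 Cr + 16.2% × (2,910.00 Cr − 800.00 Cr) = 96.00 Cr + 16.2% × 2,110.00 Cr = 437.82 Cr
Canton Income Tax (Joint): taxable = 2,910.00 Cr
  9% × 2,910.00 Cr = 261.90 Cr
Difference: |437.82 Cr − 261.90 Cr| = 175.92 Cr (higher under Individual)

175.92 Cr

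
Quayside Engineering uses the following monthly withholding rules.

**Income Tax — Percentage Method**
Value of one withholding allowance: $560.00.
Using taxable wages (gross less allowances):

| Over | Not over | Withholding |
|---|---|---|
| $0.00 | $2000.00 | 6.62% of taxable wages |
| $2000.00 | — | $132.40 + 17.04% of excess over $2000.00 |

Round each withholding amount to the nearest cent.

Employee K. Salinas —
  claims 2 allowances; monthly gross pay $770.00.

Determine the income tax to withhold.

$0.00

Income Tax: taxable = $770.00 − 2×$560.00 = $-350.00
  Taxable ≤ 0 → $0.00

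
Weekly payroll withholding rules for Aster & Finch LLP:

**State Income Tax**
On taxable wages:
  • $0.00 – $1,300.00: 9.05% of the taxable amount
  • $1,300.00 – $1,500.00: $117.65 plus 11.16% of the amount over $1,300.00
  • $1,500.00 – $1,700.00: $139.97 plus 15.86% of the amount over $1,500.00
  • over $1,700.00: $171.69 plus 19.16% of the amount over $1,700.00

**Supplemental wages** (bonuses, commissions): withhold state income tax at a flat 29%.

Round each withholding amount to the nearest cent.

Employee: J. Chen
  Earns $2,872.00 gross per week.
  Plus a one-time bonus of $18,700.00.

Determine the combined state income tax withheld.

State Income Tax: taxable = $2,872.00
  $171.69 + 19.16% × ($2,872.00 − $1,700.00) = $171.69 + 19.16% × $1,172.00 = $396.25
Supplemental (29% flat on bonus): 29% × $18,700.00 = $5,423.00
Total state income tax: $396.25 + $5,423.00 = $5,819.25

$5,819.25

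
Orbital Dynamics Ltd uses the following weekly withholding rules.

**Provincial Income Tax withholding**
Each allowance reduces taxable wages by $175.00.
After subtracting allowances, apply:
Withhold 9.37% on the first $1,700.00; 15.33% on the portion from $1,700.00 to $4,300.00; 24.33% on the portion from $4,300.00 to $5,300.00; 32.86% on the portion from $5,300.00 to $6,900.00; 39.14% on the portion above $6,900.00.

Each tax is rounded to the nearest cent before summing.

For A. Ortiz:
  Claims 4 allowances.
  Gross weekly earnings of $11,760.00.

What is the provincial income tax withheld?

$2,955.15

Provincial Income Tax: taxable = $11,760.00 − 4×$175.00 = $11,060.00
  $1,326.93 + 39.14% × ($11,060.00 − $6,900.00) = $1,326.93 + 39.14% × $4,160.00 = $2,955.15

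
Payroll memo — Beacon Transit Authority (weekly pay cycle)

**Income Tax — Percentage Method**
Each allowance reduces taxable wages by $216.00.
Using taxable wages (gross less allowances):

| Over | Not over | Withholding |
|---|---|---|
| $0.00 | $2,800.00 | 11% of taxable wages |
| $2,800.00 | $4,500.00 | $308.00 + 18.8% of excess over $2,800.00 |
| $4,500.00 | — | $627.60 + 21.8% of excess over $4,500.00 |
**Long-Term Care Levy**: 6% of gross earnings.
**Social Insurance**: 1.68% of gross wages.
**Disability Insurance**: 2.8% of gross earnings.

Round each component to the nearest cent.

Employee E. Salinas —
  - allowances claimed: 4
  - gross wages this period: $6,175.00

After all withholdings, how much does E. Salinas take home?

Income Tax: taxable = $6,175.00 − 4×$216.00 = $5,311.00
  $627.60 + 21.8% × ($5,311.00 − $4,500.00) = $627.60 + 21.8% × $811.00 = $804.40
Long-Term Care Levy: 6% × $6,175.00 = $370.50
Social Insurance: 1.68% × $6,175.00 = $103.74
Disability Insurance: 2.8% × $6,175.00 = $172.90
Total withheld: $804.40 + $370.50 + $103.74 + $172.90 = $1,451.54
Net pay: $6,175.00 − $1,451.54 = $4,723.46

$4,723.46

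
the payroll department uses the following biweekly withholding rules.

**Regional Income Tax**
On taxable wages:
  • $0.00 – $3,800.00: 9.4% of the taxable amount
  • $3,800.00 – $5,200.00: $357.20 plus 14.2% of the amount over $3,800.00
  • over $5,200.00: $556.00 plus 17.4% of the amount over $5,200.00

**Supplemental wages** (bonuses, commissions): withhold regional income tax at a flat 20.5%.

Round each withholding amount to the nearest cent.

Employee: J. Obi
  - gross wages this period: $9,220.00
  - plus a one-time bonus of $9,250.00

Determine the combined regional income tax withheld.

$3,151.73

Regional Income Tax: taxable = $9,220.00
  $556.00 + 17.4% × ($9,220.00 − $5,200.00) = $556.00 + 17.4% × $4,020.00 = $1,255.48
Supplemental (20.5% flat on bonus): 20.5% × $9,250.00 = $1,896.25
Total regional income tax: $1,255.48 + $1,896.25 = $3,151.73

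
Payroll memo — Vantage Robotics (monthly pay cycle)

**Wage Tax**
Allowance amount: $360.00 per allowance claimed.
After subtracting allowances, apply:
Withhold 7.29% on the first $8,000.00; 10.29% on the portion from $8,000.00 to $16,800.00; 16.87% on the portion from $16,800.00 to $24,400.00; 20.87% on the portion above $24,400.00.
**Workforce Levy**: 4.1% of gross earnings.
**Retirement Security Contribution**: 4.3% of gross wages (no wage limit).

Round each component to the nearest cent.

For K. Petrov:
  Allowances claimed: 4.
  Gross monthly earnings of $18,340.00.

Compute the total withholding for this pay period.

$3,046.15

Wage Tax: taxable = $18,340.00 − 4×$360.00 = $16,900.00
  $1,488.72 + 16.87% × ($16,900.00 − $16,800.00) = $1,488.72 + 16.87% × $100.00 = $1,505.59
Workforce Levy: 4.1% × $18,340.00 = $751.94
Retirement Security Contribution: 4.3% × $18,340.00 = $788.62
Total: $1,505.59 + $751.94 + $788.62 = $3,046.15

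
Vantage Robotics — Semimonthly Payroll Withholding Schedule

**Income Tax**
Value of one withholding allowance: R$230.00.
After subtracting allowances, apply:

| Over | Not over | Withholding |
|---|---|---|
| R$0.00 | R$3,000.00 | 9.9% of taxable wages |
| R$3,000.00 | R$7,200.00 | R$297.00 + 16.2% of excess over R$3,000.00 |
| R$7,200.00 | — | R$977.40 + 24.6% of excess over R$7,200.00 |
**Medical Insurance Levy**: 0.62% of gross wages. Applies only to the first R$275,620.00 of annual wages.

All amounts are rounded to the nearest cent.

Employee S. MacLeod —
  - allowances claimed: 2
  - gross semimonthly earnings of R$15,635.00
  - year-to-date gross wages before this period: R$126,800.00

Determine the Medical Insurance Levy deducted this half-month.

R$96.94

Medical Insurance Levy: 0.62% × R$15,635.00 = R$96.94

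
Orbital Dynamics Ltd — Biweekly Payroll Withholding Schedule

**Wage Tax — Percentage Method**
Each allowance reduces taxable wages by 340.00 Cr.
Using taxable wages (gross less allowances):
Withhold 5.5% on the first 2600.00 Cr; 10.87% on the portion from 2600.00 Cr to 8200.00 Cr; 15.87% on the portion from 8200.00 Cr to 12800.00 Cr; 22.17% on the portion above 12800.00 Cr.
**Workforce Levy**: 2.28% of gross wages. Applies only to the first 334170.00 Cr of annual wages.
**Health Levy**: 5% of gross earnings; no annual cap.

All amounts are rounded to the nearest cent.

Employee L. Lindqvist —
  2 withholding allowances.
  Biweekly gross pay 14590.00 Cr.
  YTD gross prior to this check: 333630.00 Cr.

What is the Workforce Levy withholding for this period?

12.31 Cr

Workforce Levy: cap 334170.00 Cr − YTD 333630.00 Cr = 540.00 Cr subject; 2.28% × 540.00 Cr = 12.31 Cr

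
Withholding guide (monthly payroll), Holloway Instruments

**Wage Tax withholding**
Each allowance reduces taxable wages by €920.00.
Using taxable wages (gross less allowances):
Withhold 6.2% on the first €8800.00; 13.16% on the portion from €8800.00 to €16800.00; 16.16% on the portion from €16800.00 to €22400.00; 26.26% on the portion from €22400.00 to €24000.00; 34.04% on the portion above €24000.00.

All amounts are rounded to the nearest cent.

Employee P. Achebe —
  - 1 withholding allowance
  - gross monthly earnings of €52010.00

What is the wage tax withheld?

Wage Tax: taxable = €52010.00 − 1×€920.00 = €51090.00
  €2923.52 + 34.04% × (€51090.00 − €24000.00) = €2923.52 + 34.04% × €27090.00 = €12144.96

€12144.96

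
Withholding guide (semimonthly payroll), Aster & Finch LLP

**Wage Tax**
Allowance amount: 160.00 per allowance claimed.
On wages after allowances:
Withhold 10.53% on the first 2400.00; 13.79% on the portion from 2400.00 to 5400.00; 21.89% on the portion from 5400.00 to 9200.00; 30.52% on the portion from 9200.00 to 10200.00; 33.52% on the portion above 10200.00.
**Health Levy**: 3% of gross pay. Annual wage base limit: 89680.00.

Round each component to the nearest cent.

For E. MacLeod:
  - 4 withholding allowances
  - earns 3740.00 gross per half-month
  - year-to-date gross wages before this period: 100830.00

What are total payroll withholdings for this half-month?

349.25

Wage Tax: taxable = 3740.00 − 4×160.00 = 3100.00
  252.72 + 13.79% × (3100.00 − 2400.00) = 252.72 + 13.79% × 700.00 = 349.25
Health Levy: YTD 100830.00 ≥ cap 89680.00 → 0.00
Total: 349.25 + 0.00 = 349.25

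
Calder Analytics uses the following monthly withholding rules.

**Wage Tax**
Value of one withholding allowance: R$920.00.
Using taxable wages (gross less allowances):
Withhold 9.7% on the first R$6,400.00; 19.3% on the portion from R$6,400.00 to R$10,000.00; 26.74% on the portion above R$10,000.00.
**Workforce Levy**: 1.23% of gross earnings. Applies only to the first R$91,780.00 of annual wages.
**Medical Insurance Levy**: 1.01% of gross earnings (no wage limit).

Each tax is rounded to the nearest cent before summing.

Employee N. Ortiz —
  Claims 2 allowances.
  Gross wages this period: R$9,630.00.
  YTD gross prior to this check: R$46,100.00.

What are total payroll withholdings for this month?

Wage Tax: taxable = R$9,630.00 − 2×R$920.00 = R$7,790.00
  R$620.80 + 19.3% × (R$7,790.00 − R$6,400.00) = R$620.80 + 19.3% × R$1,390.00 = R$889.07
Workforce Levy: 1.23% × R$9,630.00 = R$118.45
Medical Insurance Levy: 1.01% × R$9,630.00 = R$97.26
Total: R$889.07 + R$118.45 + R$97.26 = R$1,104.78

R$1,104.78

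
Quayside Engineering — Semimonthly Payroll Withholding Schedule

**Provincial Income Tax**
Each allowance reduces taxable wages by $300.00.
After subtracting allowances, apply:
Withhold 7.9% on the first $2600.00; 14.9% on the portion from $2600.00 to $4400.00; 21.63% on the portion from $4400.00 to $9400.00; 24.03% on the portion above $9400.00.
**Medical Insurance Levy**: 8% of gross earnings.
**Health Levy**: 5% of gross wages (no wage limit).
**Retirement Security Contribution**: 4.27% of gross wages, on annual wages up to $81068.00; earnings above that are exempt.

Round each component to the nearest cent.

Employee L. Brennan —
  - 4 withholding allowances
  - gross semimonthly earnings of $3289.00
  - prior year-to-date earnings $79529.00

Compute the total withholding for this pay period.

Provincial Income Tax: taxable = $3289.00 − 4×$300.00 = $2089.00
  7.9% × $2089.00 = $165.03
Medical Insurance Levy: 8% × $3289.00 = $263.12
Health Levy: 5% × $3289.00 = $164.45
Retirement Security Contribution: cap $81068.00 − YTD $79529.00 = $1539.00 subject; 4.27% × $1539.00 = $65.72
Total: $165.03 + $263.12 + $164.45 + $65.72 = $658.32

$658.32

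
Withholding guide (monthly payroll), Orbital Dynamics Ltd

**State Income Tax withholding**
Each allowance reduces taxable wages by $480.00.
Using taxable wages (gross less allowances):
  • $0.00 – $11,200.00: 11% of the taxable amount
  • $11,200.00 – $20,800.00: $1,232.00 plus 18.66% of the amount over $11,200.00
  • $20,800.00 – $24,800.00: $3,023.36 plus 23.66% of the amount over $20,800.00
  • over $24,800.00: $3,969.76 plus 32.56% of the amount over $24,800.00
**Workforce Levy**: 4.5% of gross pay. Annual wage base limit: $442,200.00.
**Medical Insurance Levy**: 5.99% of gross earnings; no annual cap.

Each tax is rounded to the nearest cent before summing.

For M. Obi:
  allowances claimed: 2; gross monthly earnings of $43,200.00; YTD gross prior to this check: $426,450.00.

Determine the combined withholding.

State Income Tax: taxable = $43,200.00 − 2×$480.00 = $42,240.00
  $3,969.76 + 32.56% × ($42,240.00 − $24,800.00) = $3,969.76 + 32.56% × $17,440.00 = $9,648.22
Workforce Levy: cap $442,200.00 − YTD $426,450.00 = $15,750.00 subject; 4.5% × $15,750.00 = $708.75
Medical Insurance Levy: 5.99% × $43,200.00 = $2,587.68
Total: $9,648.22 + $708.75 + $2,587.68 = $12,944.65

$12,944.65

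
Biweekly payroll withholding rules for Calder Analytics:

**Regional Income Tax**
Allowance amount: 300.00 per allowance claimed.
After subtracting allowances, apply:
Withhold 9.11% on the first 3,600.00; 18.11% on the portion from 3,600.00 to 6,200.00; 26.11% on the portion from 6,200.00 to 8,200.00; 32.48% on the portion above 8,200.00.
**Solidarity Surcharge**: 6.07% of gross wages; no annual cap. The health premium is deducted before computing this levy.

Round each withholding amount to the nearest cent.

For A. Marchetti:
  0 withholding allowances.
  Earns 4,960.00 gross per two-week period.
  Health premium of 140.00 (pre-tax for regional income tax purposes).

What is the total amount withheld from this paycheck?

Regional Income Tax: taxable = 4,960.00 − 140.00 = 4,820.00
  327.96 + 18.11% × (4,820.00 − 3,600.00) = 327.96 + 18.11% × 1,220.00 = 548.90
Solidarity Surcharge: 6.07% × 4,820.00 = 292.57
Total: 548.90 + 292.57 = 841.47

841.47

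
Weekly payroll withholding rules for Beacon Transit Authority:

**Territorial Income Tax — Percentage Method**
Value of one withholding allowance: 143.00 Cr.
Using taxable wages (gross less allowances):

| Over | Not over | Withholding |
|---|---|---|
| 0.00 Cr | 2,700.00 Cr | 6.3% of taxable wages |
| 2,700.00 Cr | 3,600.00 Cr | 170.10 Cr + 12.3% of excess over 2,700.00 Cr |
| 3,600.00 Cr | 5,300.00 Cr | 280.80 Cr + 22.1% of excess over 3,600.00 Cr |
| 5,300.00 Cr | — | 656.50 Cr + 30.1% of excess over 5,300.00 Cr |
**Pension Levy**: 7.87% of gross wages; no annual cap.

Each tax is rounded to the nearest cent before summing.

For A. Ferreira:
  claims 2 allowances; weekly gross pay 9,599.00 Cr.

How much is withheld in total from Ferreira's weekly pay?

2,619.85 Cr

Territorial Income Tax: taxable = 9,599.00 Cr − 2×143.00 Cr = 9,313.00 Cr
  656.50 Cr + 30.1% × (9,313.00 Cr − 5,300.00 Cr) = 656.50 Cr + 30.1% × 4,013.00 Cr = 1,864.41 Cr
Pension Levy: 7.87% × 9,599.00 Cr = 755.44 Cr
Total: 1,864.41 Cr + 755.44 Cr = 2,619.85 Cr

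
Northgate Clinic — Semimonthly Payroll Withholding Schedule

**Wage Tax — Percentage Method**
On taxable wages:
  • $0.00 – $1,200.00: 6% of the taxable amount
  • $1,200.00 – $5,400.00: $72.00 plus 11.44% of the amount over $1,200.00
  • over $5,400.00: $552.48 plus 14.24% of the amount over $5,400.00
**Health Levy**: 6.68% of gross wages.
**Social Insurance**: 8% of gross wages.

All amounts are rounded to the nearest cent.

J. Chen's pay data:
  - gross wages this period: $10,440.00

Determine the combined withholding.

Wage Tax: taxable = $10,440.00
  $552.48 + 14.24% × ($10,440.00 − $5,400.00) = $552.48 + 14.24% × $5,040.00 = $1,270.18
Health Levy: 6.68% × $10,440.00 = $697.39
Social Insurance: 8% × $10,440.00 = $835.20
Total: $1,270.18 + $697.39 + $835.20 = $2,802.77

$2,802.77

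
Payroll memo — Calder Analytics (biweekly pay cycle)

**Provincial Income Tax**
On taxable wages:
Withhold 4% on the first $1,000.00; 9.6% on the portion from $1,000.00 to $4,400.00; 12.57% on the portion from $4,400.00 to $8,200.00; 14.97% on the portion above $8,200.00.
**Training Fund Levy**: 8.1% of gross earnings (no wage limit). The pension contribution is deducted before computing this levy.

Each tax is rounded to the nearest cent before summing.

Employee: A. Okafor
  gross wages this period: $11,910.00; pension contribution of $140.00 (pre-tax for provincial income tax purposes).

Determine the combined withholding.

$2,331.86

Provincial Income Tax: taxable = $11,910.00 − $140.00 = $11,770.00
  $844.06 + 14.97% × ($11,770.00 − $8,200.00) = $844.06 + 14.97% × $3,570.00 = $1,378.49
Training Fund Levy: 8.1% × $11,770.00 = $953.37
Total: $1,378.49 + $953.37 = $2,331.86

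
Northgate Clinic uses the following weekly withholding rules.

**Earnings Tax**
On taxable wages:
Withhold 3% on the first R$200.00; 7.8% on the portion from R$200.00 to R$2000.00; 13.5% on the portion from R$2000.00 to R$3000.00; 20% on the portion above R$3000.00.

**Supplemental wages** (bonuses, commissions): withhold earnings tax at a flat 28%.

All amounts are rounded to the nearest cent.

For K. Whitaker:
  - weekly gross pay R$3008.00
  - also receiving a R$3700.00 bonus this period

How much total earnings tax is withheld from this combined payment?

R$1319.00

Earnings Tax: taxable = R$3008.00
  R$281.40 + 20% × (R$3008.00 − R$3000.00) = R$281.40 + 20% × R$8.00 = R$283.00
Supplemental (28% flat on bonus): 28% × R$3700.00 = R$1036.00
Total earnings tax: R$283.00 + R$1036.00 = R$1319.00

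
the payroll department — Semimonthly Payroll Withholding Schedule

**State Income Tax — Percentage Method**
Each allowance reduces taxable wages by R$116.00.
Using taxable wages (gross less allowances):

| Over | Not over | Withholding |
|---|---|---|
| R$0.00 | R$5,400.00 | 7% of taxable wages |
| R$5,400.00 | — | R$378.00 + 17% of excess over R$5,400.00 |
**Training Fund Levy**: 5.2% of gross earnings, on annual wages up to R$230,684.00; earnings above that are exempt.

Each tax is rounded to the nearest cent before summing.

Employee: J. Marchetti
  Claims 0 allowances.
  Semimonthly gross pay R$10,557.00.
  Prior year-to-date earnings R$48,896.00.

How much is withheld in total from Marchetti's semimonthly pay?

R$1,803.65

State Income Tax: taxable = R$10,557.00
  R$378.00 + 17% × (R$10,557.00 − R$5,400.00) = R$378.00 + 17% × R$5,157.00 = R$1,254.69
Training Fund Levy: 5.2% × R$10,557.00 = R$548.96
Total: R$1,254.69 + R$548.96 = R$1,803.65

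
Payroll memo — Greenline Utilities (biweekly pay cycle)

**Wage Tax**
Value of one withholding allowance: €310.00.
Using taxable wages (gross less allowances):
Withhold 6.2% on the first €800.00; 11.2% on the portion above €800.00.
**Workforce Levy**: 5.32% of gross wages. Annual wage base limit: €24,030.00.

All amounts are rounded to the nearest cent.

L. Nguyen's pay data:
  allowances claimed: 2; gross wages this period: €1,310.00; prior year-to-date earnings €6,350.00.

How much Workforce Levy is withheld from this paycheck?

Workforce Levy: 5.32% × €1,310.00 = €69.69

€69.69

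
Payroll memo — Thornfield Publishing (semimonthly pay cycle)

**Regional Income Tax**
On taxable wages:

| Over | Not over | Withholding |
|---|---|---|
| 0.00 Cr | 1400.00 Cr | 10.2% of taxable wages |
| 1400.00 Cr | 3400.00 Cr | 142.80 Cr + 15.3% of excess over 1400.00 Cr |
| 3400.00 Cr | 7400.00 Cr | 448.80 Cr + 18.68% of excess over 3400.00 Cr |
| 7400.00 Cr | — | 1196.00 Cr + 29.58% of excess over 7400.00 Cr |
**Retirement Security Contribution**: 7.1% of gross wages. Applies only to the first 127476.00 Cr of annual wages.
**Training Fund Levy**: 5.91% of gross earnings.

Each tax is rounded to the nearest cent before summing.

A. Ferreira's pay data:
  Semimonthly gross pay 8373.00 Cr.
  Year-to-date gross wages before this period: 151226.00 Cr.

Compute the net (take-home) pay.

6394.35 Cr

Regional Income Tax: taxable = 8373.00 Cr
  1196.00 Cr + 29.58% × (8373.00 Cr − 7400.00 Cr) = 1196.00 Cr + 29.58% × 973.00 Cr = 1483.81 Cr
Retirement Security Contribution: YTD 151226.00 Cr ≥ cap 127476.00 Cr → 0.00 Cr
Training Fund Levy: 5.91% × 8373.00 Cr = 494.84 Cr
Total withheld: 1483.81 Cr + 0.00 Cr + 494.84 Cr = 1978.65 Cr
Net pay: 8373.00 Cr − 1978.65 Cr = 6394.35 Cr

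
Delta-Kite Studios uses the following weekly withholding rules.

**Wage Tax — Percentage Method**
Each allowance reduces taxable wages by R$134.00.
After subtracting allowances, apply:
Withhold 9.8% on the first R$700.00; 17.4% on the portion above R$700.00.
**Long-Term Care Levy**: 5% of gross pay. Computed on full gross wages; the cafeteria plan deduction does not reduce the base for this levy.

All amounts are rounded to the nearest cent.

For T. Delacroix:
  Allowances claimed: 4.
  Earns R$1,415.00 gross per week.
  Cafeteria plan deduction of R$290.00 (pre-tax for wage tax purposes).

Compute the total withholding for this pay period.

R$128.47

Wage Tax: taxable = R$1,415.00 − R$290.00 − 4×R$134.00 = R$589.00
  9.8% × R$589.00 = R$57.72
Long-Term Care Levy: 5% × R$1,415.00 = R$70.75
Total: R$57.72 + R$70.75 = R$128.47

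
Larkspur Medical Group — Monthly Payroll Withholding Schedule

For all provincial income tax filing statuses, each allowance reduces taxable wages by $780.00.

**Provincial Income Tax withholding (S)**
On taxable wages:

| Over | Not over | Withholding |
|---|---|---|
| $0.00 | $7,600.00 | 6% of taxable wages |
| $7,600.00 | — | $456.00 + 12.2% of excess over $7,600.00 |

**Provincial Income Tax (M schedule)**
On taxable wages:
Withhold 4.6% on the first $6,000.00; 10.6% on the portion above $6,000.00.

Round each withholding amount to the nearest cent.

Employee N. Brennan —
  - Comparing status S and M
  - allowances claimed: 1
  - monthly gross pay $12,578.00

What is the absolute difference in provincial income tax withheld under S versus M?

Provincial Income Tax (S): taxable = $12,578.00 − 1×$780.00 = $11,798.00
  $456.00 + 12.2% × ($11,798.00 − $7,600.00) = $456.00 + 12.2% × $4,198.00 = $968.16
Provincial Income Tax (M): taxable = $12,578.00 − 1×$780.00 = $11,798.00
  $276.00 + 10.6% × ($11,798.00 − $6,000.00) = $276.00 + 10.6% × $5,798.00 = $890.59
Difference: |$968.16 − $890.59| = $77.57 (higher under S)

$77.57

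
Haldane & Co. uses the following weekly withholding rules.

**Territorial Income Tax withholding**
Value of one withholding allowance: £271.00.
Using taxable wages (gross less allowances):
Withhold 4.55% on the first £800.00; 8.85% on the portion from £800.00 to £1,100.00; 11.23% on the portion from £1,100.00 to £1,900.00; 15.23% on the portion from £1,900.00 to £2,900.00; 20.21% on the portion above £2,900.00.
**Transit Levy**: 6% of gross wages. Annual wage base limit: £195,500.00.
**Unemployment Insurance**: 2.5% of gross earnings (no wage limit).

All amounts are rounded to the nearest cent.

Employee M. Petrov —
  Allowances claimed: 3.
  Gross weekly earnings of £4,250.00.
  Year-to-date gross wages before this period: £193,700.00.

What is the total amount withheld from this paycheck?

Territorial Income Tax: taxable = £4,250.00 − 3×£271.00 = £3,437.00
  £305.09 + 20.21% × (£3,437.00 − £2,900.00) = £305.09 + 20.21% × £537.00 = £413.62
Transit Levy: cap £195,500.00 − YTD £193,700.00 = £1,800.00 subject; 6% × £1,800.00 = £108.00
Unemployment Insurance: 2.5% × £4,250.00 = £106.25
Total: £413.62 + £108.00 + £106.25 = £627.87

£627.87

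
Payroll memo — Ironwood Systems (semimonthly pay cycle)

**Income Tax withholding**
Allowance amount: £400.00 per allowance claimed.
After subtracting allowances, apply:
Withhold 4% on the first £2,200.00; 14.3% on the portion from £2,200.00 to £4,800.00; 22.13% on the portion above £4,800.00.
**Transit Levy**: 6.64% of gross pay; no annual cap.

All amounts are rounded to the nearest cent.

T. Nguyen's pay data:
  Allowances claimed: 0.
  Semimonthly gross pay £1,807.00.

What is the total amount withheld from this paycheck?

£192.26

Income Tax: taxable = £1,807.00
  4% × £1,807.00 = £72.28
Transit Levy: 6.64% × £1,807.00 = £119.98
Total: £72.28 + £119.98 = £192.26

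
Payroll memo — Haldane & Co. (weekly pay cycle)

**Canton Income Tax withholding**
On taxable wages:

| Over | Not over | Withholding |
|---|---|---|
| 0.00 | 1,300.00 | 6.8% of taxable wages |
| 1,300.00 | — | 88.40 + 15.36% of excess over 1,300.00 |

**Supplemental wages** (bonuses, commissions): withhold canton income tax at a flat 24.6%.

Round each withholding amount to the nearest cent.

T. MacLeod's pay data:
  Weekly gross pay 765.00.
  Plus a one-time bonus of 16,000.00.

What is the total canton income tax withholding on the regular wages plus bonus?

Canton Income Tax: taxable = 765.00
  6.8% × 765.00 = 52.02
Supplemental (24.6% flat on bonus): 24.6% × 16,000.00 = 3,936.00
Total canton income tax: 52.02 + 3,936.00 = 3,988.02

3,988.02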